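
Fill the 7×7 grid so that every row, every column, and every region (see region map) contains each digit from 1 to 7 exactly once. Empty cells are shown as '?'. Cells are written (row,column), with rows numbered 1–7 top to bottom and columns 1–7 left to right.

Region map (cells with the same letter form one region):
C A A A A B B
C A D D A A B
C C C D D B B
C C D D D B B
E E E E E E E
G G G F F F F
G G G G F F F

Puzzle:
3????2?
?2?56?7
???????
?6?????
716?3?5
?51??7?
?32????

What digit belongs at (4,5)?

(5,6) = 4: row 5 has {1,3,5,6,7}; col 6 has {2,7}; region has {1,3,5,6,7} → only 4 remains.
(5,4) = 2: row 5 has {1,3,4,5,6,7}; col 4 has {5}; region has {1,3,4,5,6,7} → only 2 remains.
(1,7) = 6: in row 1, 6 can only go here (every other open cell in that row sees a 6).
(3,4) = 6: in row 3, 6 can only go here (every other open cell in that row sees a 6).
(6,1) = 6: in row 6, 6 can only go here (every other open cell in that row sees a 6).
(7,1) = 4: row 7 has {2,3}; col 1 has {3,6,7}; region has {1,2,3,5,6} → only 4 remains.
(7,4) = 7: row 7 has {2,3,4}; col 4 has {2,5,6}; region has {1,2,3,4,5,6} → only 7 remains.
(7,7) = 1: row 7 has {2,3,4,7}; col 7 has {5,6,7}; region has {7} → only 1 remains.
(2,1) = 1: row 2 has {2,5,6,7}; col 1 has {3,4,6,7}; region has {3,6} → only 1 remains.
(2,6) = 3: row 2 has {1,2,5,6,7}; col 6 has {2,4,7}; region has {2,6} → only 3 remains.
(7,5) = 5: row 7 has {1,2,3,4,7}; col 5 has {3,6}; region has {1,7} → only 5 remains.
(7,6) = 6: row 7 has {1,2,3,4,5,7}; col 6 has {2,3,4,7}; region has {1,5,7} → only 6 remains.
(2,3) = 4: row 2 has {1,2,3,5,6,7}; col 3 has {1,2,6}; region has {5,6} → only 4 remains.
(1,3) = 5: in row 1, 5 can only go here (every other open cell in that row sees a 5).
(3,3) = 7: row 3 has {6}; col 3 has {1,2,4,5,6}; region has {1,3,6} → only 7 remains.
(4,3) = 3: row 4 has {6}; col 3 has {1,2,4,5,6,7}; region has {4,5,6} → only 3 remains.
(4,4) = 1: row 4 has {3,6}; col 4 has {2,5,6,7}; region has {3,4,5,6} → only 1 remains.
(4,6) = 5: row 4 has {1,3,6}; col 6 has {2,3,4,6,7}; region has {2,6,7} → only 5 remains.
(4,7) = 4: row 4 has {1,3,5,6}; col 7 has {1,5,6,7}; region has {2,5,6,7} → only 4 remains.
(1,4) = 4: row 1 has {2,3,5,6}; col 4 has {1,2,5,6,7}; region has {2,3,5,6} → only 4 remains.
(3,2) = 4: row 3 has {6,7}; col 2 has {1,2,3,5,6}; region has {1,3,6,7} → only 4 remains.
(3,5) = 2: row 3 has {4,6,7}; col 5 has {3,5,6}; region has {1,3,4,5,6} → only 2 remains.
(3,6) = 1: row 3 has {2,4,6,7}; col 6 has {2,3,4,5,6,7}; region has {2,4,5,6,7} → only 1 remains.
(3,7) = 3: row 3 has {1,2,4,6,7}; col 7 has {1,4,5,6,7}; region has {1,2,4,5,6,7} → only 3 remains.
(4,1) = 2: row 4 has {1,3,4,5,6}; col 1 has {1,3,4,6,7}; region has {1,3,4,6,7} → only 2 remains.
(4,5) = 7: row 4 has {1,2,3,4,5,6}; col 5 has {2,3,5,6}; region has {1,2,3,4,5,6} → only 7 remains.

7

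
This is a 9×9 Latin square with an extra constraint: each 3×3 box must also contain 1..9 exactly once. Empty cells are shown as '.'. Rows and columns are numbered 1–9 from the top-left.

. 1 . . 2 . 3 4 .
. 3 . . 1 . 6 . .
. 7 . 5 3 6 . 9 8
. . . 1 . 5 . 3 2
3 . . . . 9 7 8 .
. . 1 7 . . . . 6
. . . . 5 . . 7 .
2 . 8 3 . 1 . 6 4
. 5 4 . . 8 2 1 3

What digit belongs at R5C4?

2

R1C6 = 7: row 1 has {1,2,3,4}; col 6 has {1,5,6,8,9}; box has {1,2,3,5,6} → only 7 remains.
R1C9 = 5: row 1 has {1,2,3,4,7}; col 9 has {2,3,4,6,8}; box has {3,4,6,8,9} → only 5 remains.
R2C6 = 4: row 2 has {1,3,6}; col 6 has {1,5,6,7,8,9}; box has {1,2,3,5,6,7} → only 4 remains.
R2C8 = 2: row 2 has {1,3,4,6}; col 8 has {1,3,4,6,7,8,9}; box has {3,4,5,6,8,9} → only 2 remains.
R2C9 = 7: row 2 has {1,2,3,4,6}; col 9 has {2,3,4,5,6,8}; box has {2,3,4,5,6,8,9} → only 7 remains.
R3C1 = 4: row 3 has {3,5,6,7,8,9}; col 1 has {2,3}; box has {1,3,7} → only 4 remains.
R3C3 = 2: row 3 has {3,4,5,6,7,8,9}; col 3 has {1,4,8}; box has {1,3,4,7} → only 2 remains.
R3C7 = 1: row 3 has {2,3,4,5,6,7,8,9}; col 7 has {2,3,6,7}; box has {2,3,4,5,6,7,8,9} → only 1 remains.
R5C9 = 1: row 5 has {3,7,8,9}; col 9 has {2,3,4,5,6,7,8}; box has {2,3,6,7,8} → only 1 remains.
R6C8 = 5: row 6 has {1,6,7}; col 8 has {1,2,3,4,6,7,8,9}; box has {1,2,3,6,7,8} → only 5 remains.
R7C6 = 2: row 7 has {5,7}; col 6 has {1,4,5,6,7,8,9}; box has {1,3,5,8} → only 2 remains.
R7C9 = 9: row 7 has {2,5,7}; col 9 has {1,2,3,4,5,6,7,8}; box has {1,2,3,4,6,7} → only 9 remains.
R8C2 = 9: row 8 has {1,2,3,4,6,8}; col 2 has {1,3,5,7}; box has {2,4,5,8} → only 9 remains.
R8C5 = 7: row 8 has {1,2,3,4,6,8,9}; col 5 has {1,2,3,5}; box has {1,2,3,5,8} → only 7 remains.
R8C7 = 5: row 8 has {1,2,3,4,6,7,8,9}; col 7 has {1,2,3,6,7}; box has {1,2,3,4,6,7,9} → only 5 remains.
R6C6 = 3: row 6 has {1,5,6,7}; col 6 has {1,2,4,5,6,7,8,9}; box has {1,5,7,9} → only 3 remains.
R7C2 = 6: row 7 has {2,5,7,9}; col 2 has {1,3,5,7,9}; box has {2,4,5,8,9} → only 6 remains.
R7C3 = 3: row 7 has {2,5,6,7,9}; col 3 has {1,2,4,8}; box has {2,4,5,6,8,9} → only 3 remains.
R7C4 = 4: row 7 has {2,3,5,6,7,9}; col 4 has {1,3,5,7}; box has {1,2,3,5,7,8} → only 4 remains.
R7C7 = 8: row 7 has {2,3,4,5,6,7,9}; col 7 has {1,2,3,5,6,7}; box has {1,2,3,4,5,6,7,9} → only 8 remains.
R9C1 = 7: row 9 has {1,2,3,4,5,8}; col 1 has {2,3,4}; box has {2,3,4,5,6,8,9} → only 7 remains.
R7C1 = 1: row 7 has {2,3,4,5,6,7,8,9}; col 1 has {2,3,4,7}; box has {2,3,4,5,6,7,8,9} → only 1 remains.
R4C3 = 7: in row 4, 7 can only go here (every other open cell in that row sees a 7).
R5C3 = 5: in row 5, 5 can only go here (every other open cell in that row sees a 5).
R2C3 = 9: row 2 has {1,2,3,4,6,7}; col 3 has {1,2,3,4,5,7,8}; box has {1,2,3,4,7} → only 9 remains.
R2C4 = 8: row 2 has {1,2,3,4,6,7,9}; col 4 has {1,3,4,5,7}; box has {1,2,3,4,5,6,7} → only 8 remains.
R1C3 = 6: row 1 has {1,2,3,4,5,7}; col 3 has {1,2,3,4,5,7,8,9}; box has {1,2,3,4,7,9} → only 6 remains.
R1C4 = 9: row 1 has {1,2,3,4,5,6,7}; col 4 has {1,3,4,5,7,8}; box has {1,2,3,4,5,6,7,8} → only 9 remains.
R2C1 = 5: row 2 has {1,2,3,4,6,7,8,9}; col 1 has {1,2,3,4,7}; box has {1,2,3,4,6,7,9} → only 5 remains.
R9C4 = 6: row 9 has {1,2,3,4,5,7,8}; col 4 has {1,3,4,5,7,8,9}; box has {1,2,3,4,5,7,8} → only 6 remains.
R9C5 = 9: row 9 has {1,2,3,4,5,6,7,8}; col 5 has {1,2,3,5,7}; box has {1,2,3,4,5,6,7,8} → only 9 remains.
R1C1 = 8: row 1 has {1,2,3,4,5,6,7,9}; col 1 has {1,2,3,4,5,7}; box has {1,2,3,4,5,6,7,9} → only 8 remains.
R5C4 = 2: row 5 has {1,3,5,7,8,9}; col 4 has {1,3,4,5,6,7,8,9}; box has {1,3,5,7,9} → only 2 remains.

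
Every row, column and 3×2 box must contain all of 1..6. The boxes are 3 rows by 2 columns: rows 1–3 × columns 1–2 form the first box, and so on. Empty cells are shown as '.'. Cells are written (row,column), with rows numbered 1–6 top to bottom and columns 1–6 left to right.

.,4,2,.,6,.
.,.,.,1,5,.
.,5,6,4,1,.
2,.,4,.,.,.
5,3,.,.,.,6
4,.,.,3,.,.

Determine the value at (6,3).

5

(1,4) = 5 (sole candidate).
(1,6) = 3 (sole candidate).
(2,3) = 3 (sole candidate).
(3,1) = 3 (sole candidate).
(3,6) = 2 (sole candidate).
(4,4) = 6 (sole candidate).
(4,5) = 3 (sole candidate).
(5,3) = 1 (sole candidate).
(5,4) = 2 (sole candidate).
(5,5) = 4 (sole candidate).
(6,3) = 5: row 6 has {3,4}; col 3 has {1,2,3,4,6}; box has {1,2,3,4,6} → only 5 remains.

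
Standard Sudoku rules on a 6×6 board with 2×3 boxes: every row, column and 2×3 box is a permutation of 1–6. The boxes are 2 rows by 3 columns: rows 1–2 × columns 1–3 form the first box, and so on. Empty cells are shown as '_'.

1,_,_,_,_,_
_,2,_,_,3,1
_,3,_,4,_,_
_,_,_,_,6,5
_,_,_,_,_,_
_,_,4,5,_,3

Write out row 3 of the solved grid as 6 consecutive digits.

536412

R2C4 = 6: row 2 has {1,2,3}; col 4 has {4,5}; box has {1,3} → only 6 remains.
R3C6 = 2: row 3 has {3,4}; col 6 has {1,3,5}; box has {4,5,6} → only 2 remains.
R1C4 = 2: row 1 has {1}; col 4 has {4,5,6}; box has {1,3,6} → only 2 remains.
R1C6 = 4: row 1 has {1,2}; col 6 has {1,2,3,5}; box has {1,2,3,6} → only 4 remains.
R2C3 = 5: row 2 has {1,2,3,6}; col 3 has {4}; box has {1,2} → only 5 remains.
R3C5 = 1: row 3 has {2,3,4}; col 5 has {3,6}; box has {2,4,5,6} → only 1 remains.
R4C4 = 3: row 4 has {5,6}; col 4 has {2,4,5,6}; box has {1,2,4,5,6} → only 3 remains.
R5C4 = 1: row 5 has {}; col 4 has {2,3,4,5,6}; box has {3,5} → only 1 remains.
R5C6 = 6: row 5 has {1}; col 6 has {1,2,3,4,5}; box has {1,3,5} → only 6 remains.
R6C5 = 2: row 6 has {3,4,5}; col 5 has {1,3,6}; box has {1,3,5,6} → only 2 remains.
R1C2 = 6: row 1 has {1,2,4}; col 2 has {2,3}; box has {1,2,5} → only 6 remains.
R1C3 = 3: row 1 has {1,2,4,6}; col 3 has {4,5}; box has {1,2,5,6} → only 3 remains.
R1C5 = 5: row 1 has {1,2,3,4,6}; col 5 has {1,2,3,6}; box has {1,2,3,4,6} → only 5 remains.
R2C1 = 4: row 2 has {1,2,3,5,6}; col 1 has {1}; box has {1,2,3,5,6} → only 4 remains.
R3C3 = 6: row 3 has {1,2,3,4}; col 3 has {3,4,5}; box has {3} → only 6 remains.
R4C1 = 2: row 4 has {3,5,6}; col 1 has {1,4}; box has {3,6} → only 2 remains.
R4C3 = 1: row 4 has {2,3,5,6}; col 3 has {3,4,5,6}; box has {2,3,6} → only 1 remains.
R5C2 = 5: row 5 has {1,6}; col 2 has {2,3,6}; box has {4} → only 5 remains.
R5C3 = 2: row 5 has {1,5,6}; col 3 has {1,3,4,5,6}; box has {4,5} → only 2 remains.
R5C5 = 4: row 5 has {1,2,5,6}; col 5 has {1,2,3,5,6}; box has {1,2,3,5,6} → only 4 remains.
R6C1 = 6: row 6 has {2,3,4,5}; col 1 has {1,2,4}; box has {2,4,5} → only 6 remains.
R6C2 = 1: row 6 has {2,3,4,5,6}; col 2 has {2,3,5,6}; box has {2,4,5,6} → only 1 remains.
R3C1 = 5: row 3 has {1,2,3,4,6}; col 1 has {1,2,4,6}; box has {1,2,3,6} → only 5 remains.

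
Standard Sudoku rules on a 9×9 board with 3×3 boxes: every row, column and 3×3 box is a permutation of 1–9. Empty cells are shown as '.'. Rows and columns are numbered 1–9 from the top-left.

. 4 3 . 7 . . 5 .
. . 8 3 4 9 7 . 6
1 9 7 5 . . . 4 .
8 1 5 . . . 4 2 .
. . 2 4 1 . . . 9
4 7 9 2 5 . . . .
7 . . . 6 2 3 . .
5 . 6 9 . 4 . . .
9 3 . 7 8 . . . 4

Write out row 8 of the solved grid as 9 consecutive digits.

r2c1 = 2 (sole candidate).
r2c2 = 5 (sole candidate).
r2c8 = 1 (sole candidate).
r3c5 = 2 (sole candidate).
r3c7 = 8 (sole candidate).
r3c9 = 3 (sole candidate).
r4c4 = 6 (sole candidate).
r4c9 = 7 (sole candidate).
r5c2 = 6 (sole candidate).
r5c7 = 5 (sole candidate).
r7c2 = 8 (sole candidate).
r7c4 = 1 (sole candidate).
r7c8 = 9 (sole candidate).
r7c9 = 5 (sole candidate).
r8c2 = 2: row 8 has {4,5,6,9}; col 2 has {1,3,4,5,6,7,8,9}; box has {3,5,6,7,8,9} → only 2 remains.
r8c5 = 3: row 8 has {2,4,5,6,9}; col 5 has {1,2,4,5,6,7,8}; box has {1,2,4,6,7,8,9} → only 3 remains.
r8c7 = 1: row 8 has {2,3,4,5,6,9}; col 7 has {3,4,5,7,8}; box has {3,4,5,9} → only 1 remains.
r8c9 = 8: row 8 has {1,2,3,4,5,6,9}; col 9 has {3,4,5,6,7,9}; box has {1,3,4,5,9} → only 8 remains.
r9c3 = 1 (sole candidate).
r9c6 = 5 (sole candidate).
r9c8 = 6 (sole candidate).
r1c1 = 6 (sole candidate).
r1c4 = 8 (sole candidate).
r1c6 = 1 (sole candidate).
r1c9 = 2 (sole candidate).
r3c6 = 6 (sole candidate).
r4c5 = 9 (sole candidate).
r4c6 = 3 (sole candidate).
r5c1 = 3 (sole candidate).
r5c8 = 8 (sole candidate).
r6c6 = 8 (sole candidate).
r6c7 = 6 (sole candidate).
r6c8 = 3 (sole candidate).
r6c9 = 1 (sole candidate).
r7c3 = 4 (sole candidate).
r8c8 = 7: row 8 has {1,2,3,4,5,6,8,9}; col 8 has {1,2,3,4,5,6,8,9}; box has {1,3,4,5,6,8,9} → only 7 remains.

526934178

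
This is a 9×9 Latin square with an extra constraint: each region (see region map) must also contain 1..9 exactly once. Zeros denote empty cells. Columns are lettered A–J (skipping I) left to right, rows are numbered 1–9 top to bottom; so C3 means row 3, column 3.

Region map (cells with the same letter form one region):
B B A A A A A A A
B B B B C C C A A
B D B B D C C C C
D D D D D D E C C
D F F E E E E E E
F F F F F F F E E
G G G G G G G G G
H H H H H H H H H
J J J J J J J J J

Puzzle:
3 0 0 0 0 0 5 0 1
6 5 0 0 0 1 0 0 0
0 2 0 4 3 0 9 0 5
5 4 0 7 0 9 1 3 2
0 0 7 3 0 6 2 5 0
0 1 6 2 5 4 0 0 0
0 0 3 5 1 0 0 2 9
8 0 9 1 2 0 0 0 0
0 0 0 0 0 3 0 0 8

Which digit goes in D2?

C4 = 8 (sole candidate).
E4 = 6 (sole candidate).
A5 = 1 (sole candidate).
J5 = 4 (sole candidate).
A6 = 9 (sole candidate).
J6 = 7 (sole candidate).
C2 = 2 (sole candidate).
J2 = 3 (sole candidate).
A3 = 7 (sole candidate).
C3 = 1 (sole candidate).
F3 = 8 (sole candidate).
H3 = 6 (sole candidate).
B5 = 8 (sole candidate).
E5 = 9 (sole candidate).
G6 = 3 (sole candidate).
H6 = 8 (sole candidate).
A7 = 4 (sole candidate).
F7 = 7 (sole candidate).
F8 = 5 (sole candidate).
J8 = 6 (sole candidate).
A9 = 2 (sole candidate).
B1 = 9 (sole candidate).
C1 = 4 (sole candidate).
F1 = 2 (sole candidate).
H1 = 7 (sole candidate).
D2 = 8: row 2 has {1,2,3,5,6}; col 4 has {1,2,3,4,5,7}; region has {1,2,3,4,5,6,7,9} → only 8 remains.

8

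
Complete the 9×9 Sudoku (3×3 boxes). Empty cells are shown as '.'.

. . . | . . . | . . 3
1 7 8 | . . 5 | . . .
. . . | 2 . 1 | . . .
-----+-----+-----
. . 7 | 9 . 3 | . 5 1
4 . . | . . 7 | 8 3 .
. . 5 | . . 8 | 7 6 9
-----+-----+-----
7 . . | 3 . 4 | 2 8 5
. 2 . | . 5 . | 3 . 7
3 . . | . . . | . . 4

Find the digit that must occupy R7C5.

R4C7 = 4: row 4 has {1,3,5,7,9}; col 7 has {2,3,7,8}; box has {1,3,5,6,7,8,9} → only 4 remains.
R5C9 = 2: row 5 has {3,4,7,8}; col 9 has {1,3,4,5,7,9}; box has {1,3,4,5,6,7,8,9} → only 2 remains.
R6C1 = 2: row 6 has {5,6,7,8,9}; col 1 has {1,3,4,7}; box has {4,5,7} → only 2 remains.
R2C9 = 6: row 2 has {1,5,7,8}; col 9 has {1,2,3,4,5,7,9}; box has {3} → only 6 remains.
R3C9 = 8: row 3 has {1,2}; col 9 has {1,2,3,4,5,6,7,9}; box has {3,6} → only 8 remains.
R2C4 = 4: row 2 has {1,5,6,7,8}; col 4 has {2,3,9}; box has {1,2,5} → only 4 remains.
R2C7 = 9: row 2 has {1,4,5,6,7,8}; col 7 has {2,3,4,7,8}; box has {3,6,8} → only 9 remains.
R2C8 = 2: row 2 has {1,4,5,6,7,8,9}; col 8 has {3,5,6,8}; box has {3,6,8,9} → only 2 remains.
R3C7 = 5: row 3 has {1,2,8}; col 7 has {2,3,4,7,8,9}; box has {2,3,6,8,9} → only 5 remains.
R6C4 = 1: row 6 has {2,5,6,7,8,9}; col 4 has {2,3,4,9}; box has {3,7,8,9} → only 1 remains.
R6C5 = 4: row 6 has {1,2,5,6,7,8,9}; col 5 has {5}; box has {1,3,7,8,9} → only 4 remains.
R1C7 = 1: row 1 has {3}; col 7 has {2,3,4,5,7,8,9}; box has {2,3,5,6,8,9} → only 1 remains.
R2C5 = 3: row 2 has {1,2,4,5,6,7,8,9}; col 5 has {4,5}; box has {1,2,4,5} → only 3 remains.
R5C5 = 6: row 5 has {2,3,4,7,8}; col 5 has {3,4,5}; box has {1,3,4,7,8,9} → only 6 remains.
R6C2 = 3: row 6 has {1,2,4,5,6,7,8,9}; col 2 has {2,7}; box has {2,4,5,7} → only 3 remains.
R9C7 = 6: row 9 has {3,4}; col 7 has {1,2,3,4,5,7,8,9}; box has {2,3,4,5,7,8} → only 6 remains.
R4C5 = 2: row 4 has {1,3,4,5,7,9}; col 5 has {3,4,5,6}; box has {1,3,4,6,7,8,9} → only 2 remains.
R5C4 = 5: row 5 has {2,3,4,6,7,8}; col 4 has {1,2,3,4,9}; box has {1,2,3,4,6,7,8,9} → only 5 remains.
R1C3 = 2: in row 1, 2 can only go here (every other open cell in that row sees a 2).
R3C3 = 3: in row 3, 3 can only go here (every other open cell in that row sees a 3).
R8C3 = 4: in row 8, 4 can only go here (every other open cell in that row sees a 4).
R8C8 = 1: in row 8, 1 can only go here (every other open cell in that row sees a 1).
R9C8 = 9: row 9 has {3,4,6}; col 8 has {1,2,3,5,6,8}; box has {1,2,3,4,5,6,7,8} → only 9 remains.
R9C3 = 1: row 9 has {3,4,6,9}; col 3 has {2,3,4,5,7,8}; box has {2,3,4,7} → only 1 remains.
R9C6 = 2: row 9 has {1,3,4,6,9}; col 6 has {1,3,4,5,7,8}; box has {3,4,5} → only 2 remains.
R5C3 = 9: row 5 has {2,3,4,5,6,7,8}; col 3 has {1,2,3,4,5,7,8}; box has {2,3,4,5,7} → only 9 remains.
R7C3 = 6: row 7 has {2,3,4,5,7,8}; col 3 has {1,2,3,4,5,7,8,9}; box has {1,2,3,4,7} → only 6 remains.
R5C2 = 1: row 5 has {2,3,4,5,6,7,8,9}; col 2 has {2,3,7}; box has {2,3,4,5,7,9} → only 1 remains.
R7C2 = 9: row 7 has {2,3,4,5,6,7,8}; col 2 has {1,2,3,7}; box has {1,2,3,4,6,7} → only 9 remains.
R7C5 = 1: row 7 has {2,3,4,5,6,7,8,9}; col 5 has {2,3,4,5,6}; box has {2,3,4,5} → only 1 remains.

1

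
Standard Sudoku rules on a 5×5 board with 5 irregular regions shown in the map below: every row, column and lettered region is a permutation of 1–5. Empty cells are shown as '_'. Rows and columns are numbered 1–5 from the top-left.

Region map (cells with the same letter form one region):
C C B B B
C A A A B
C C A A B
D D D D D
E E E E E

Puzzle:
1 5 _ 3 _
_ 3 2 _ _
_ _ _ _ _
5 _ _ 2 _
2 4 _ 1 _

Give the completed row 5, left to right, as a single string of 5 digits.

R1C3 = 4 (sole candidate).
R1C5 = 2 (sole candidate).
R2C1 = 4 (sole candidate).
R2C4 = 5 (sole candidate).
R2C5 = 1 (sole candidate).
R3C1 = 3 (sole candidate).
R3C2 = 2 (sole candidate).
R3C3 = 1 (sole candidate).
R3C4 = 4 (sole candidate).
R3C5 = 5 (sole candidate).
R4C2 = 1 (sole candidate).
R4C3 = 3 (sole candidate).
R4C5 = 4 (sole candidate).
R5C3 = 5: row 5 has {1,2,4}; col 3 has {1,2,3,4}; region has {1,2,4} → only 5 remains.
R5C5 = 3: row 5 has {1,2,4,5}; col 5 has {1,2,4,5}; region has {1,2,4,5} → only 3 remains.

24513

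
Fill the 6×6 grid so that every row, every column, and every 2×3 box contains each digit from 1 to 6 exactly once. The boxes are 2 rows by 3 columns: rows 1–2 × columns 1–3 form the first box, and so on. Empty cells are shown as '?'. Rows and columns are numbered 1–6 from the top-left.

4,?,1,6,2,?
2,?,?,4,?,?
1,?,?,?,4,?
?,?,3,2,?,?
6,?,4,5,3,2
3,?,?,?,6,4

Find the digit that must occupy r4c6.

6

r3c4 = 3: row 3 has {1,4}; col 4 has {2,4,5,6}; box has {2,4} → only 3 remains.
r4c1 = 5: row 4 has {2,3}; col 1 has {1,2,3,4,6}; box has {1,3} → only 5 remains.
r4c5 = 1: row 4 has {2,3,5}; col 5 has {2,3,4,6}; box has {2,3,4} → only 1 remains.
r4c6 = 6: row 4 has {1,2,3,5}; col 6 has {2,4}; box has {1,2,3,4} → only 6 remains.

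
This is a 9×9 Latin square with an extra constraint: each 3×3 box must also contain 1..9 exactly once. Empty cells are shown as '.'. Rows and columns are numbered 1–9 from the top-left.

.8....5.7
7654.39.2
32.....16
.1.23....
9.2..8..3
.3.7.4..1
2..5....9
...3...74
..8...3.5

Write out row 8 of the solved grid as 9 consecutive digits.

591326874

row 2, column 8 = 8: row 2 has {2,3,4,5,6,7,9}; col 8 has {1,7}; box has {1,2,5,6,7,9} → only 8 remains.
row 3, column 7 = 4: row 3 has {1,2,3,6}; col 7 has {3,5,9}; box has {1,2,5,6,7,8,9} → only 4 remains.
row 4, column 9 = 8: row 4 has {1,2,3}; col 9 has {1,2,3,4,5,6,7,9}; box has {1,3} → only 8 remains.
row 6, column 3 = 6: row 6 has {1,3,4,7}; col 3 has {2,5,8}; box has {1,2,3,9} → only 6 remains.
row 6, column 7 = 2: row 6 has {1,3,4,6,7}; col 7 has {3,4,5,9}; box has {1,3,8} → only 2 remains.
row 7, column 8 = 6: row 7 has {2,5,9}; col 8 has {1,7,8}; box has {3,4,5,7,9} → only 6 remains.
row 9, column 8 = 2: row 9 has {3,5,8}; col 8 has {1,6,7,8}; box has {3,4,5,6,7,9} → only 2 remains.
row 1, column 8 = 3: row 1 has {5,7,8}; col 8 has {1,2,6,7,8}; box has {1,2,4,5,6,7,8,9} → only 3 remains.
row 2, column 5 = 1: row 2 has {2,3,4,5,6,7,8,9}; col 5 has {3}; box has {3,4} → only 1 remains.
row 3, column 3 = 9: row 3 has {1,2,3,4,6}; col 3 has {2,5,6,8}; box has {2,3,5,6,7,8} → only 9 remains.
row 3, column 4 = 8: row 3 has {1,2,3,4,6,9}; col 4 has {2,3,4,5,7}; box has {1,3,4} → only 8 remains.
row 8, column 3 = 1: row 8 has {3,4,7}; col 3 has {2,5,6,8,9}; box has {2,8} → only 1 remains.
row 8, column 7 = 8: row 8 has {1,3,4,7}; col 7 has {2,3,4,5,9}; box has {2,3,4,5,6,7,9} → only 8 remains.
row 1, column 3 = 4: row 1 has {3,5,7,8}; col 3 has {1,2,5,6,8,9}; box has {2,3,5,6,7,8,9} → only 4 remains.
row 4, column 3 = 7: row 4 has {1,2,3,8}; col 3 has {1,2,4,5,6,8,9}; box has {1,2,3,6,9} → only 7 remains.
row 4, column 7 = 6: row 4 has {1,2,3,7,8}; col 7 has {2,3,4,5,8,9}; box has {1,2,3,8} → only 6 remains.
row 5, column 7 = 7: row 5 has {2,3,8,9}; col 7 has {2,3,4,5,6,8,9}; box has {1,2,3,6,8} → only 7 remains.
row 7, column 3 = 3: row 7 has {2,5,6,9}; col 3 has {1,2,4,5,6,7,8,9}; box has {1,2,8} → only 3 remains.
row 7, column 7 = 1: row 7 has {2,3,5,6,9}; col 7 has {2,3,4,5,6,7,8,9}; box has {2,3,4,5,6,7,8,9} → only 1 remains.
row 1, column 1 = 1: row 1 has {3,4,5,7,8}; col 1 has {2,3,7,9}; box has {2,3,4,5,6,7,8,9} → only 1 remains.
row 7, column 6 = 7: row 7 has {1,2,3,5,6,9}; col 6 has {3,4,8}; box has {3,5} → only 7 remains.
row 3, column 6 = 5: row 3 has {1,2,3,4,6,8,9}; col 6 has {3,4,7,8}; box has {1,3,4,8} → only 5 remains.
row 4, column 6 = 9: row 4 has {1,2,3,6,7,8}; col 6 has {3,4,5,7,8}; box has {2,3,4,7,8} → only 9 remains.
row 6, column 5 = 5: row 6 has {1,2,3,4,6,7}; col 5 has {1,3}; box has {2,3,4,7,8,9} → only 5 remains.
row 6, column 8 = 9: row 6 has {1,2,3,4,5,6,7}; col 8 has {1,2,3,6,7,8}; box has {1,2,3,6,7,8} → only 9 remains.
row 7, column 2 = 4: row 7 has {1,2,3,5,6,7,9}; col 2 has {1,2,3,6,8}; box has {1,2,3,8} → only 4 remains.
row 7, column 5 = 8: row 7 has {1,2,3,4,5,6,7,9}; col 5 has {1,3,5}; box has {3,5,7} → only 8 remains.
row 9, column 1 = 6: row 9 has {2,3,5,8}; col 1 has {1,2,3,7,9}; box has {1,2,3,4,8} → only 6 remains.
row 9, column 6 = 1: row 9 has {2,3,5,6,8}; col 6 has {3,4,5,7,8,9}; box has {3,5,7,8} → only 1 remains.
row 3, column 5 = 7: row 3 has {1,2,3,4,5,6,8,9}; col 5 has {1,3,5,8}; box has {1,3,4,5,8} → only 7 remains.
row 5, column 2 = 5: row 5 has {2,3,7,8,9}; col 2 has {1,2,3,4,6,8}; box has {1,2,3,6,7,9} → only 5 remains.
row 5, column 5 = 6: row 5 has {2,3,5,7,8,9}; col 5 has {1,3,5,7,8}; box has {2,3,4,5,7,8,9} → only 6 remains.
row 5, column 8 = 4: row 5 has {2,3,5,6,7,8,9}; col 8 has {1,2,3,6,7,8,9}; box has {1,2,3,6,7,8,9} → only 4 remains.
row 6, column 1 = 8: row 6 has {1,2,3,4,5,6,7,9}; col 1 has {1,2,3,6,7,9}; box has {1,2,3,5,6,7,9} → only 8 remains.
row 8, column 1 = 5: row 8 has {1,3,4,7,8}; col 1 has {1,2,3,6,7,8,9}; box has {1,2,3,4,6,8} → only 5 remains.
row 8, column 2 = 9: row 8 has {1,3,4,5,7,8}; col 2 has {1,2,3,4,5,6,8}; box has {1,2,3,4,5,6,8} → only 9 remains.
row 8, column 5 = 2: row 8 has {1,3,4,5,7,8,9}; col 5 has {1,3,5,6,7,8}; box has {1,3,5,7,8} → only 2 remains.
row 8, column 6 = 6: row 8 has {1,2,3,4,5,7,8,9}; col 6 has {1,3,4,5,7,8,9}; box has {1,2,3,5,7,8} → only 6 remains.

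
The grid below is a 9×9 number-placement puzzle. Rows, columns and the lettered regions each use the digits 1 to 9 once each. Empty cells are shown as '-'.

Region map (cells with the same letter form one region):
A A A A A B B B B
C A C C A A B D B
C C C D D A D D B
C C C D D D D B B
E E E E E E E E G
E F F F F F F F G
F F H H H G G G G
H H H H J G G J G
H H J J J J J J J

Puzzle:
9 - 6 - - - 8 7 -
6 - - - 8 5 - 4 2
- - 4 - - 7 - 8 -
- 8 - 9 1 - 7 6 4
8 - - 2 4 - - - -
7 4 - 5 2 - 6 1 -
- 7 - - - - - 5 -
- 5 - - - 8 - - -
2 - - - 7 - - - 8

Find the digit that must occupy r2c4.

7

r1c5 = 3: row 1 has {6,7,8,9}; col 5 has {1,2,4,7,8}; region has {5,6,7,8,9} → only 3 remains.
r1c6 = 1: row 1 has {3,6,7,8,9}; col 6 has {5,7,8}; region has {2,4,6,7,8} → only 1 remains.
r1c9 = 5: row 1 has {1,3,6,7,8,9}; col 9 has {2,4,8}; region has {1,2,4,6,7,8} → only 5 remains.
r2c2 = 1: row 2 has {2,4,5,6,8}; col 2 has {4,5,7,8}; region has {3,5,6,7,8,9} → only 1 remains.
r7c1 = 3: row 7 has {5,7}; col 1 has {2,6,7,8,9}; region has {1,2,4,5,6,7} → only 3 remains.
r1c2 = 2: row 1 has {1,3,5,6,7,8,9}; col 2 has {1,4,5,7,8}; region has {1,3,5,6,7,8,9} → only 2 remains.
r1c4 = 4: row 1 has {1,2,3,5,6,7,8,9}; col 4 has {2,5,9}; region has {1,2,3,5,6,7,8,9} → only 4 remains.
r4c1 = 5: row 4 has {1,4,6,7,8,9}; col 1 has {2,3,6,7,8,9}; region has {4,6,8} → only 5 remains.
r6c6 = 9: row 6 has {1,2,4,5,6,7}; col 6 has {1,5,7,8}; region has {1,2,3,4,5,6,7} → only 9 remains.
r6c9 = 3: row 6 has {1,2,4,5,6,7,9}; col 9 has {2,4,5,8}; region has {5,8} → only 3 remains.
r3c1 = 1: row 3 has {4,7,8}; col 1 has {2,3,5,6,7,8,9}; region has {4,5,6,8} → only 1 remains.
r3c9 = 9: row 3 has {1,4,7,8}; col 9 has {2,3,4,5,8}; region has {1,2,4,5,6,7,8} → only 9 remains.
r6c3 = 8: row 6 has {1,2,3,4,5,6,7,9}; col 3 has {4,6}; region has {1,2,3,4,5,6,7,9} → only 8 remains.
r8c1 = 4: row 8 has {5,8}; col 1 has {1,2,3,5,6,7,8,9}; region has {2,5} → only 4 remains.
r2c7 = 3: row 2 has {1,2,4,5,6,8}; col 7 has {6,7,8}; region has {1,2,4,5,6,7,8,9} → only 3 remains.
r3c2 = 3: row 3 has {1,4,7,8,9}; col 2 has {1,2,4,5,7,8}; region has {1,4,5,6,8} → only 3 remains.
r3c4 = 6: row 3 has {1,3,4,7,8,9}; col 4 has {2,4,5,9}; region has {1,4,7,8,9} → only 6 remains.
r3c5 = 5: row 3 has {1,3,4,6,7,8,9}; col 5 has {1,2,3,4,7,8}; region has {1,4,6,7,8,9} → only 5 remains.
r3c7 = 2: row 3 has {1,3,4,5,6,7,8,9}; col 7 has {3,6,7,8}; region has {1,4,5,6,7,8,9} → only 2 remains.
r4c3 = 2: row 4 has {1,4,5,6,7,8,9}; col 3 has {4,6,8}; region has {1,3,4,5,6,8} → only 2 remains.
r4c6 = 3: row 4 has {1,2,4,5,6,7,8,9}; col 6 has {1,5,7,8,9}; region has {1,2,4,5,6,7,8,9} → only 3 remains.
r5c6 = 6: row 5 has {2,4,8}; col 6 has {1,3,5,7,8,9}; region has {2,4,7,8} → only 6 remains.
r9c6 = 4: row 9 has {2,7,8}; col 6 has {1,3,5,6,7,8,9}; region has {7,8} → only 4 remains.
r2c4 = 7: row 2 has {1,2,3,4,5,6,8}; col 4 has {2,4,5,6,9}; region has {1,2,3,4,5,6,8} → only 7 remains.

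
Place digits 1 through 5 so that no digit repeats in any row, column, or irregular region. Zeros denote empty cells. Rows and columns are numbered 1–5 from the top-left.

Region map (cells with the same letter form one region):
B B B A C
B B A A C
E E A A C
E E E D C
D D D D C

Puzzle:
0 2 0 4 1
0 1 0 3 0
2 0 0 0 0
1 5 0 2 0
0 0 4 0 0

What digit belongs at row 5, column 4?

1

row 4, column 3 = 3 (sole candidate).
row 4, column 5 = 4 (sole candidate).
row 5, column 2 = 3 (sole candidate).
row 1, column 3 = 5 (sole candidate).
row 2, column 1 = 4 (sole candidate).
row 2, column 3 = 2 (sole candidate).
row 2, column 5 = 5 (sole candidate).
row 3, column 2 = 4 (sole candidate).
row 3, column 3 = 1 (sole candidate).
row 3, column 4 = 5 (sole candidate).
row 3, column 5 = 3 (sole candidate).
row 5, column 1 = 5 (sole candidate).
row 5, column 4 = 1: row 5 has {3,4,5}; col 4 has {2,3,4,5}; region has {2,3,4,5} → only 1 remains.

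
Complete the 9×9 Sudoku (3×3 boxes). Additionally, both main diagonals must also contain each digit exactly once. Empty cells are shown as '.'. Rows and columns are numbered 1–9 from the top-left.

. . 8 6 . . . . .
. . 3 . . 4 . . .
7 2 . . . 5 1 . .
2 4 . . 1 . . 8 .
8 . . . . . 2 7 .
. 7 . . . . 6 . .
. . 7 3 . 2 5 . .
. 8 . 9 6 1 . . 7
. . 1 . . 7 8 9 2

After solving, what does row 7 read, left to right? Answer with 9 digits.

row 3, column 4 = 8 (sole candidate).
row 4, column 4 = 7 (sole candidate).
row 2, column 9 = 8 (hidden single in row 2).
row 7, column 5 = 8: in row 7, 8 can only go here (every other open cell in that row sees an 8).
row 6, column 6 = 8 (hidden single in row 6).
row 8, column 3 = 2 (hidden single in row 8).
row 8, column 1 = 5 (hidden single in row 8).
row 2, column 8 = 5 (hidden single in row 2).
row 1, column 2 = 5 (hidden single in row 1).
row 1, column 1 = 1 (hidden single in row 1).
row 2, column 4 = 1 (hidden single in row 2).
row 2, column 5 = 2 (hidden single in row 2).
row 1, column 8 = 2 (hidden single in row 1).
row 2, column 7 = 7 (hidden single in row 2).
row 1, column 5 = 7 (hidden single in row 1).
row 6, column 4 = 2 (hidden single in row 6).
row 5, column 2 = 1 (hidden single in column 2).
row 9, column 2 = 3 (hidden single in column 2).
row 9, column 1 = 6 (hidden single in row 9).
row 2, column 1 = 9 (sole candidate).
row 2, column 2 = 6 (sole candidate).
row 3, column 3 = 4 (sole candidate).
row 6, column 1 = 3 (sole candidate).
row 7, column 1 = 4: row 7 has {2,3,5,7,8}; col 1 has {1,2,3,5,6,7,8,9}; box has {1,2,3,5,6,7,8} → only 4 remains.
row 7, column 2 = 9: row 7 has {2,3,4,5,7,8}; col 2 has {1,2,3,4,5,6,7,8}; box has {1,2,3,4,5,6,7,8} → only 9 remains.
row 8, column 8 = 3 (sole candidate).
row 3, column 8 = 6 (sole candidate).
row 5, column 5 = 9 (sole candidate).
row 7, column 8 = 1: row 7 has {2,3,4,5,7,8,9}; col 8 has {2,3,5,6,7,8,9}; box has {2,3,5,7,8,9} → only 1 remains.
row 7, column 9 = 6: row 7 has {1,2,3,4,5,7,8,9}; col 9 has {2,7,8}; box has {1,2,3,5,7,8,9} → only 6 remains.

497382516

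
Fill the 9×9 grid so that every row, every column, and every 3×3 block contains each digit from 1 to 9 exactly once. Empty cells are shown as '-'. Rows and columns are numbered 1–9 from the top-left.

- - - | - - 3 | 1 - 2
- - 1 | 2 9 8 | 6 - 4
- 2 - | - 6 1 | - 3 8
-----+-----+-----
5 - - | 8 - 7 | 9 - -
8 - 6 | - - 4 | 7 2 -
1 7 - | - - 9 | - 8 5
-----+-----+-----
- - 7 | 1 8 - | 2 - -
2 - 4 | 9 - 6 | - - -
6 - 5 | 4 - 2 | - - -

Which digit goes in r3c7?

5

r3c3 = 9 (sole candidate).
r3c7 = 5: row 3 has {1,2,3,6,8,9}; col 7 has {1,2,6,7,9}; box has {1,2,3,4,6,8} → only 5 remains.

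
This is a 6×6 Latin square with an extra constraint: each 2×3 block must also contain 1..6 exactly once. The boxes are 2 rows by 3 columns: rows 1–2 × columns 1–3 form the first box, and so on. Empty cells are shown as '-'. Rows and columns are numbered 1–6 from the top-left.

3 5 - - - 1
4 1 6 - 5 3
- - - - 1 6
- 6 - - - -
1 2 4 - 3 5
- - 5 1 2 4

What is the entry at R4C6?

R1C3 = 2: row 1 has {1,3,5}; col 3 has {4,5,6}; box has {1,3,4,5,6} → only 2 remains.
R2C4 = 2: row 2 has {1,3,4,5,6}; col 4 has {1}; box has {1,3,5} → only 2 remains.
R3C3 = 3: row 3 has {1,6}; col 3 has {2,4,5,6}; box has {6} → only 3 remains.
R4C3 = 1: row 4 has {6}; col 3 has {2,3,4,5,6}; box has {3,6} → only 1 remains.
R4C5 = 4: row 4 has {1,6}; col 5 has {1,2,3,5}; box has {1,6} → only 4 remains.
R4C6 = 2: row 4 has {1,4,6}; col 6 has {1,3,4,5,6}; box has {1,4,6} → only 2 remains.

2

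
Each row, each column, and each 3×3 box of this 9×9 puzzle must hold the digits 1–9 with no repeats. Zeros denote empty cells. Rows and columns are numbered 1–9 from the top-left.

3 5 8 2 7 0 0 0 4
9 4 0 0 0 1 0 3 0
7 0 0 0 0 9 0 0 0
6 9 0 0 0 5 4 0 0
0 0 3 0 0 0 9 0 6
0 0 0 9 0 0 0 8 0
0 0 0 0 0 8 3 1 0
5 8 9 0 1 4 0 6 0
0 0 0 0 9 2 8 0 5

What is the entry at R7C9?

9

R1C6 = 6: row 1 has {2,3,4,5,7,8}; col 6 has {1,2,4,5,8,9}; box has {1,2,7,9} → only 6 remains.
R1C7 = 1: row 1 has {2,3,4,5,6,7,8}; col 7 has {3,4,8,9}; box has {3,4} → only 1 remains.
R1C8 = 9: row 1 has {1,2,3,4,5,6,7,8}; col 8 has {1,3,6,8}; box has {1,3,4} → only 9 remains.
R5C6 = 7: row 5 has {3,6,9}; col 6 has {1,2,4,5,6,8,9}; box has {5,9} → only 7 remains.
R6C6 = 3: row 6 has {8,9}; col 6 has {1,2,4,5,6,7,8,9}; box has {5,7,9} → only 3 remains.
R4C9 = 3: in row 4, 3 can only go here (every other open cell in that row sees a 3).
R5C8 = 5: in row 5, 5 can only go here (every other open cell in that row sees a 5).
R3C8 = 2: row 3 has {7,9}; col 8 has {1,3,5,6,8,9}; box has {1,3,4,9} → only 2 remains.
R3C9 = 8: row 3 has {2,7,9}; col 9 has {3,4,5,6}; box has {1,2,3,4,9} → only 8 remains.
R4C8 = 7: row 4 has {3,4,5,6,9}; col 8 has {1,2,3,5,6,8,9}; box has {3,4,5,6,8,9} → only 7 remains.
R6C7 = 2: row 6 has {3,8,9}; col 7 has {1,3,4,8,9}; box has {3,4,5,6,7,8,9} → only 2 remains.
R6C9 = 1: row 6 has {2,3,8,9}; col 9 has {3,4,5,6,8}; box has {2,3,4,5,6,7,8,9} → only 1 remains.
R8C7 = 7: row 8 has {1,4,5,6,8,9}; col 7 has {1,2,3,4,8,9}; box has {1,3,5,6,8} → only 7 remains.
R8C9 = 2: row 8 has {1,4,5,6,7,8,9}; col 9 has {1,3,4,5,6,8}; box has {1,3,5,6,7,8} → only 2 remains.
R9C8 = 4: row 9 has {2,5,8,9}; col 8 has {1,2,3,5,6,7,8,9}; box has {1,2,3,5,6,7,8} → only 4 remains.
R2C9 = 7: row 2 has {1,3,4,9}; col 9 has {1,2,3,4,5,6,8}; box has {1,2,3,4,8,9} → only 7 remains.
R6C1 = 4: row 6 has {1,2,3,8,9}; col 1 has {3,5,6,7,9}; box has {3,6,9} → only 4 remains.
R6C2 = 7: row 6 has {1,2,3,4,8,9}; col 2 has {4,5,8,9}; box has {3,4,6,9} → only 7 remains.
R6C3 = 5: row 6 has {1,2,3,4,7,8,9}; col 3 has {3,8,9}; box has {3,4,6,7,9} → only 5 remains.
R6C5 = 6: row 6 has {1,2,3,4,5,7,8,9}; col 5 has {1,7,9}; box has {3,5,7,9} → only 6 remains.
R7C1 = 2: row 7 has {1,3,8}; col 1 has {3,4,5,6,7,9}; box has {5,8,9} → only 2 remains.
R7C2 = 6: row 7 has {1,2,3,8}; col 2 has {4,5,7,8,9}; box has {2,5,8,9} → only 6 remains.
R7C5 = 5: row 7 has {1,2,3,6,8}; col 5 has {1,6,7,9}; box has {1,2,4,8,9} → only 5 remains.
R7C9 = 9: row 7 has {1,2,3,5,6,8}; col 9 has {1,2,3,4,5,6,7,8}; box has {1,2,3,4,5,6,7,8} → only 9 remains.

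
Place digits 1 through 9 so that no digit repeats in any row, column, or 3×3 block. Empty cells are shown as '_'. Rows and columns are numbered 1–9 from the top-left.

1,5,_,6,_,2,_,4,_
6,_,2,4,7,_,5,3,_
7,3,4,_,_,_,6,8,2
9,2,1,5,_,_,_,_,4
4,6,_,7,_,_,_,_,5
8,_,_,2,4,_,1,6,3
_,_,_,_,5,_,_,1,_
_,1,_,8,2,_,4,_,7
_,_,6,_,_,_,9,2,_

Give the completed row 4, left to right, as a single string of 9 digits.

921563874

row 1, column 7 = 7: row 1 has {1,2,4,5,6}; col 7 has {1,4,5,6,9}; box has {2,3,4,5,6,8} → only 7 remains.
row 1, column 9 = 9: row 1 has {1,2,4,5,6,7}; col 9 has {2,3,4,5,7}; box has {2,3,4,5,6,7,8} → only 9 remains.
row 2, column 9 = 1: row 2 has {2,3,4,5,6,7}; col 9 has {2,3,4,5,7,9}; box has {2,3,4,5,6,7,8,9} → only 1 remains.
row 4, column 7 = 8: row 4 has {1,2,4,5,9}; col 7 has {1,4,5,6,7,9}; box has {1,3,4,5,6} → only 8 remains.
row 4, column 8 = 7: row 4 has {1,2,4,5,8,9}; col 8 has {1,2,3,4,6,8}; box has {1,3,4,5,6,8} → only 7 remains.
row 5, column 3 = 3: row 5 has {4,5,6,7}; col 3 has {1,2,4,6}; box has {1,2,4,6,8,9} → only 3 remains.
row 5, column 7 = 2: row 5 has {3,4,5,6,7}; col 7 has {1,4,5,6,7,8,9}; box has {1,3,4,5,6,7,8} → only 2 remains.
row 5, column 8 = 9: row 5 has {2,3,4,5,6,7}; col 8 has {1,2,3,4,6,7,8}; box has {1,2,3,4,5,6,7,8} → only 9 remains.
row 6, column 2 = 7: row 6 has {1,2,3,4,6,8}; col 2 has {1,2,3,5,6}; box has {1,2,3,4,6,8,9} → only 7 remains.
row 6, column 3 = 5: row 6 has {1,2,3,4,6,7,8}; col 3 has {1,2,3,4,6}; box has {1,2,3,4,6,7,8,9} → only 5 remains.
row 6, column 6 = 9: row 6 has {1,2,3,4,5,6,7,8}; col 6 has {2}; box has {2,4,5,7} → only 9 remains.
row 7, column 7 = 3: row 7 has {1,5}; col 7 has {1,2,4,5,6,7,8,9}; box has {1,2,4,7,9} → only 3 remains.
row 8, column 3 = 9: row 8 has {1,2,4,7,8}; col 3 has {1,2,3,4,5,6}; box has {1,6} → only 9 remains.
row 8, column 8 = 5: row 8 has {1,2,4,7,8,9}; col 8 has {1,2,3,4,6,7,8,9}; box has {1,2,3,4,7,9} → only 5 remains.
row 9, column 9 = 8: row 9 has {2,6,9}; col 9 has {1,2,3,4,5,7,9}; box has {1,2,3,4,5,7,9} → only 8 remains.
row 1, column 3 = 8: row 1 has {1,2,4,5,6,7,9}; col 3 has {1,2,3,4,5,6,9}; box has {1,2,3,4,5,6,7} → only 8 remains.
row 1, column 5 = 3: row 1 has {1,2,4,5,6,7,8,9}; col 5 has {2,4,5,7}; box has {2,4,6,7} → only 3 remains.
row 2, column 2 = 9: row 2 has {1,2,3,4,5,6,7}; col 2 has {1,2,3,5,6,7}; box has {1,2,3,4,5,6,7,8} → only 9 remains.
row 2, column 6 = 8: row 2 has {1,2,3,4,5,6,7,9}; col 6 has {2,9}; box has {2,3,4,6,7} → only 8 remains.
row 4, column 5 = 6: row 4 has {1,2,4,5,7,8,9}; col 5 has {2,3,4,5,7}; box has {2,4,5,7,9} → only 6 remains.
row 4, column 6 = 3: row 4 has {1,2,4,5,6,7,8,9}; col 6 has {2,8,9}; box has {2,4,5,6,7,9} → only 3 remains.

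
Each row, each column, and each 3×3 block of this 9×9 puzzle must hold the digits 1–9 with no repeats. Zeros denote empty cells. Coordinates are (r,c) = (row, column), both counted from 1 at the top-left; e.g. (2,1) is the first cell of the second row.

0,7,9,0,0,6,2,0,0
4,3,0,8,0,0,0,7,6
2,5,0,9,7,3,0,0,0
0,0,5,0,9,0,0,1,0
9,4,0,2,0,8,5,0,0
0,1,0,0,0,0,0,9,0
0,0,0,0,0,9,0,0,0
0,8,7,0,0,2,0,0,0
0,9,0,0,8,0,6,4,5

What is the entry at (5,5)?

(2,3) = 1: row 2 has {3,4,6,7,8}; col 3 has {5,7,9}; box has {2,3,4,5,7,9} → only 1 remains.
(2,6) = 5: row 2 has {1,3,4,6,7,8}; col 6 has {2,3,6,8,9}; box has {3,6,7,8,9} → only 5 remains.
(2,7) = 9: row 2 has {1,3,4,5,6,7,8}; col 7 has {2,5,6}; box has {2,6,7} → only 9 remains.
(3,8) = 8: row 3 has {2,3,5,7,9}; col 8 has {1,4,7,9}; box has {2,6,7,9} → only 8 remains.
(8,8) = 3: row 8 has {2,7,8}; col 8 has {1,4,7,8,9}; box has {4,5,6} → only 3 remains.
(1,1) = 8: row 1 has {2,6,7,9}; col 1 has {2,4,9}; box has {1,2,3,4,5,7,9} → only 8 remains.
(1,8) = 5: row 1 has {2,6,7,8,9}; col 8 has {1,3,4,7,8,9}; box has {2,6,7,8,9} → only 5 remains.
(2,5) = 2: row 2 has {1,3,4,5,6,7,8,9}; col 5 has {7,8,9}; box has {3,5,6,7,8,9} → only 2 remains.
(3,3) = 6: row 3 has {2,3,5,7,8,9}; col 3 has {1,5,7,9}; box has {1,2,3,4,5,7,8,9} → only 6 remains.
(5,3) = 3: row 5 has {2,4,5,8,9}; col 3 has {1,5,6,7,9}; box has {1,4,5,9} → only 3 remains.
(5,8) = 6: row 5 has {2,3,4,5,8,9}; col 8 has {1,3,4,5,7,8,9}; box has {1,5,9} → only 6 remains.
(5,9) = 7: row 5 has {2,3,4,5,6,8,9}; col 9 has {5,6}; box has {1,5,6,9} → only 7 remains.
(7,8) = 2: row 7 has {9}; col 8 has {1,3,4,5,6,7,8,9}; box has {3,4,5,6} → only 2 remains.
(8,7) = 1: row 8 has {2,3,7,8}; col 7 has {2,5,6,9}; box has {2,3,4,5,6} → only 1 remains.
(8,9) = 9: row 8 has {1,2,3,7,8}; col 9 has {5,6,7}; box has {1,2,3,4,5,6} → only 9 remains.
(9,3) = 2: row 9 has {4,5,6,8,9}; col 3 has {1,3,5,6,7,9}; box has {7,8,9} → only 2 remains.
(3,7) = 4: row 3 has {2,3,5,6,7,8,9}; col 7 has {1,2,5,6,9}; box has {2,5,6,7,8,9} → only 4 remains.
(3,9) = 1: row 3 has {2,3,4,5,6,7,8,9}; col 9 has {5,6,7,9}; box has {2,4,5,6,7,8,9} → only 1 remains.
(5,5) = 1: row 5 has {2,3,4,5,6,7,8,9}; col 5 has {2,7,8,9}; box has {2,8,9} → only 1 remains.

1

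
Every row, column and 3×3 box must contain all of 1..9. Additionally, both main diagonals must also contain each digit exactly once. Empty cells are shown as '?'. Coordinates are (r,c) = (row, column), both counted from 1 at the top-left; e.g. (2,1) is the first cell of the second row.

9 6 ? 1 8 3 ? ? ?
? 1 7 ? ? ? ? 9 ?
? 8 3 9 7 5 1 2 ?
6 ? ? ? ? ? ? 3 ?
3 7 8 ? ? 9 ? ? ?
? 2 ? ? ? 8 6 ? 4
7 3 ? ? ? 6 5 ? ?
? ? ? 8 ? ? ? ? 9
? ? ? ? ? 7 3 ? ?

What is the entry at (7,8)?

8

(3,1) = 4 (sole candidate).
(3,9) = 6 (sole candidate).
(5,7) = 2 (sole candidate).
(9,9) = 2 (sole candidate).
(1,3) = 2 (hidden single in row 1).
(2,1) = 5 (sole candidate).
(6,1) = 1 (sole candidate).
(7,3) = 4 (sole candidate).
(7,4) = 2 (sole candidate).
(8,1) = 2 (sole candidate).
(8,2) = 5 (sole candidate).
(9,1) = 8 (sole candidate).
(9,2) = 9 (sole candidate).
(1,9) = 7 (sole candidate).
(4,2) = 4 (sole candidate).
(4,4) = 7 (sole candidate).
(4,6) = 2 (sole candidate).
(5,5) = 6 (sole candidate).
(6,4) = 3 (sole candidate).
(6,5) = 5 (sole candidate).
(6,8) = 7 (sole candidate).
(8,8) = 4 (sole candidate).
(1,7) = 4 (sole candidate).
(1,8) = 5 (sole candidate).
(2,6) = 4 (sole candidate).
(2,7) = 8 (sole candidate).
(2,9) = 3 (sole candidate).
(4,5) = 1 (sole candidate).
(4,7) = 9 (sole candidate).
(5,4) = 4 (sole candidate).
(5,8) = 1 (sole candidate).
(5,9) = 5 (sole candidate).
(6,3) = 9 (sole candidate).
(7,5) = 9 (sole candidate).
(7,8) = 8: row 7 has {2,3,4,5,6,7,9}; col 8 has {1,2,3,4,5,7,9}; box has {2,3,4,5,9} → only 8 remains.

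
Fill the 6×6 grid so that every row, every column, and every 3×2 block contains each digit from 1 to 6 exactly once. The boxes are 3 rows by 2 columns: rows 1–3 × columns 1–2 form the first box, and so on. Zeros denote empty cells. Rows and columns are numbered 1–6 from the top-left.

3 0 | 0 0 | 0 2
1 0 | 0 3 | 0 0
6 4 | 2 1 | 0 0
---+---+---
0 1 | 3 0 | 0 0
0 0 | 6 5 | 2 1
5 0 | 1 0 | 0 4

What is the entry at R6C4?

2

R1C2 = 5: row 1 has {2,3}; col 2 has {1,4}; box has {1,3,4,6} → only 5 remains.
R1C3 = 4: row 1 has {2,3,5}; col 3 has {1,2,3,6}; box has {1,2,3} → only 4 remains.
R1C4 = 6: row 1 has {2,3,4,5}; col 4 has {1,3,5}; box has {1,2,3,4} → only 6 remains.
R1C5 = 1: row 1 has {2,3,4,5,6}; col 5 has {2}; box has {2} → only 1 remains.
R2C2 = 2: row 2 has {1,3}; col 2 has {1,4,5}; box has {1,3,4,5,6} → only 2 remains.
R2C3 = 5: row 2 has {1,2,3}; col 3 has {1,2,3,4,6}; box has {1,2,3,4,6} → only 5 remains.
R2C6 = 6: row 2 has {1,2,3,5}; col 6 has {1,2,4}; box has {1,2} → only 6 remains.
R4C6 = 5: row 4 has {1,3}; col 6 has {1,2,4,6}; box has {1,2,4} → only 5 remains.
R5C1 = 4: row 5 has {1,2,5,6}; col 1 has {1,3,5,6}; box has {1,5} → only 4 remains.
R5C2 = 3: row 5 has {1,2,4,5,6}; col 2 has {1,2,4,5}; box has {1,4,5} → only 3 remains.
R6C2 = 6: row 6 has {1,4,5}; col 2 has {1,2,3,4,5}; box has {1,3,4,5} → only 6 remains.
R6C4 = 2: row 6 has {1,4,5,6}; col 4 has {1,3,5,6}; box has {1,3,5,6} → only 2 remains.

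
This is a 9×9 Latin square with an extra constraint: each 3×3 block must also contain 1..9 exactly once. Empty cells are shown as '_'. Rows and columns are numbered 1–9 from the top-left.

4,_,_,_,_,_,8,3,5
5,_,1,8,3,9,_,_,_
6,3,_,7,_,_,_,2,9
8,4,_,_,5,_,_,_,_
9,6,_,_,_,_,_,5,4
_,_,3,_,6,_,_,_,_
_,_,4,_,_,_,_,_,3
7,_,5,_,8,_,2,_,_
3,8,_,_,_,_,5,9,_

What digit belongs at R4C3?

R3C3 = 8 (sole candidate).
R2C2 = 2 (hidden single in row 2).
R3C6 = 5 (hidden single in row 3).
R5C6 = 8 (hidden single in row 5).
R6C2 = 5 (hidden single in row 6).
R7C4 = 5 (hidden single in row 7).
R7C8 = 8 (hidden single in row 7).
R6C9 = 8 (hidden single in row 6).
R1C2 = 7 (hidden single in column 2).
R1C3 = 9 (sole candidate).
R9C3 = 6 (hidden single in column 3).
R7C5 = 9 (hidden single in column 5).
R7C2 = 1 (sole candidate).
R8C2 = 9 (sole candidate).
R7C1 = 2 (sole candidate).
R6C1 = 1 (sole candidate).
R6C8 = 7 (sole candidate).
R6C7 = 9 (sole candidate).
R4C4 = 9 (hidden single in row 4).
R4C9 = 2 (hidden single in column 9).
R4C3 = 7: row 4 has {2,4,5,8,9}; col 3 has {1,3,4,5,6,8,9}; box has {1,3,4,5,6,8,9} → only 7 remains.

7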